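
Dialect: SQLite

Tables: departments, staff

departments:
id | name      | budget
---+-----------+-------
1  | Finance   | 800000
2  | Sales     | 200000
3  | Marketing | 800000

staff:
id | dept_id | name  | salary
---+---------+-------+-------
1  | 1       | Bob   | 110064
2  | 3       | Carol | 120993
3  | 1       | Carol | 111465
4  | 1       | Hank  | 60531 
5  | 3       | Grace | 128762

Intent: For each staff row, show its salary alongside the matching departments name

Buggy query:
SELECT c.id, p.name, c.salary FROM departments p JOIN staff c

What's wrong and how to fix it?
Bug: Missing join condition: each staff row is matched to all departments rows instead of just its own

Fix: Add ON c.dept_id = p.id to the JOIN

Corrected query:
SELECT c.id, p.name, c.salary FROM departments p JOIN staff c ON c.dept_id = p.id

Result:
id | name      | salary
---+-----------+-------
1  | Finance   | 110064
2  | Marketing | 120993
3  | Finance   | 111465
4  | Finance   | 60531 
5  | Marketing | 128762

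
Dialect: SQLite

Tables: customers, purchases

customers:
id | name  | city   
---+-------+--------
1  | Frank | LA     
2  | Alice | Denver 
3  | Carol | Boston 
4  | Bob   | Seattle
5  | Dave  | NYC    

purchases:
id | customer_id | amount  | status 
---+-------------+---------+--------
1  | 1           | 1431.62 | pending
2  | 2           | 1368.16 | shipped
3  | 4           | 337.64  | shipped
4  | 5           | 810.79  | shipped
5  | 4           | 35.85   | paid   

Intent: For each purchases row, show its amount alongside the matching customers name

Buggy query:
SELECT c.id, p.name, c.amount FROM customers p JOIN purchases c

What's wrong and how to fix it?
Bug: JOIN with no ON clause produces a cartesian product; every purchases row pairs with every customers row

Fix: Add ON c.customer_id = p.id to the JOIN

Corrected query:
SELECT c.id, p.name, c.amount FROM customers p JOIN purchases c ON c.customer_id = p.id

Result:
id | name  | amount 
---+-------+--------
1  | Frank | 1431.62
2  | Alice | 1368.16
3  | Bob   | 337.64 
4  | Dave  | 810.79 
5  | Bob   | 35.85  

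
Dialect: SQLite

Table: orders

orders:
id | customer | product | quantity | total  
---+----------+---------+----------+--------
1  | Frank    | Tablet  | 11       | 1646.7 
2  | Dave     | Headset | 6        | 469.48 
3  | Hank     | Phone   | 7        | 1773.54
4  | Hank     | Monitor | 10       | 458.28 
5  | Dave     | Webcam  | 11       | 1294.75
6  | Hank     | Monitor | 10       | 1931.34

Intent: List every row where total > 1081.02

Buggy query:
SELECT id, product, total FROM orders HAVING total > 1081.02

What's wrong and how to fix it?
Bug: HAVING filters the output of aggregation, but this query has no GROUP BY and no aggregate functions, so SQLite rejects it (HAVING clause on a non-aggregate query); the condition here is per row

Fix: Replace HAVING with WHERE since the condition applies to individual rows

Corrected query:
SELECT id, product, total FROM orders WHERE total > 1081.02

Result:
id | product | total  
---+---------+--------
1  | Tablet  | 1646.7 
3  | Phone   | 1773.54
5  | Webcam  | 1294.75
6  | Monitor | 1931.34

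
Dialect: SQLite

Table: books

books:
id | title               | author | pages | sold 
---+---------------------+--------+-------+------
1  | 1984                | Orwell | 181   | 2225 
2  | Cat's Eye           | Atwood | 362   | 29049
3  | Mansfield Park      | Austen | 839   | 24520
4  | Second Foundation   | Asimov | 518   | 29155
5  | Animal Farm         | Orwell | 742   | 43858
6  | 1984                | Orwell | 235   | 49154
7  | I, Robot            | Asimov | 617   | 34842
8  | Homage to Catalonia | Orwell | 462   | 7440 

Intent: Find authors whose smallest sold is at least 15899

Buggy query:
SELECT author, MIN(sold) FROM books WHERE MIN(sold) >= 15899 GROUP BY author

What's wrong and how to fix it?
Bug: MIN() in WHERE is a misuse of aggregate

Fix: Replace WHERE with HAVING after the GROUP BY

Corrected query:
SELECT author, MIN(sold) FROM books GROUP BY author HAVING MIN(sold) >= 15899

Result:
author | MIN(sold)
-------+----------
Asimov | 29155    
Atwood | 29049    
Austen | 24520    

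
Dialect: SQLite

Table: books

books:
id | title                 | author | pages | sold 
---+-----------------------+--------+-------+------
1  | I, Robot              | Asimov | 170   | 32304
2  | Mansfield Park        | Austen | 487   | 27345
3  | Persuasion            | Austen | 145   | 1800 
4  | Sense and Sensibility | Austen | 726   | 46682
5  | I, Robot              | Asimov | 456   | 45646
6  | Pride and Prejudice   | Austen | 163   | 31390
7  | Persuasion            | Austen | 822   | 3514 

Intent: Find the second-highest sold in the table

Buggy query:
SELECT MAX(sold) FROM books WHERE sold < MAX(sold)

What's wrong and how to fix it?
Bug: MAX(sold) on the right of the comparison is an aggregate-in-WHERE error

Fix: Put the inner MAX in a scalar subquery

Corrected query:
SELECT MAX(sold) FROM books WHERE sold < (SELECT MAX(sold) FROM books)

Result:
MAX(sold)
---------
45646    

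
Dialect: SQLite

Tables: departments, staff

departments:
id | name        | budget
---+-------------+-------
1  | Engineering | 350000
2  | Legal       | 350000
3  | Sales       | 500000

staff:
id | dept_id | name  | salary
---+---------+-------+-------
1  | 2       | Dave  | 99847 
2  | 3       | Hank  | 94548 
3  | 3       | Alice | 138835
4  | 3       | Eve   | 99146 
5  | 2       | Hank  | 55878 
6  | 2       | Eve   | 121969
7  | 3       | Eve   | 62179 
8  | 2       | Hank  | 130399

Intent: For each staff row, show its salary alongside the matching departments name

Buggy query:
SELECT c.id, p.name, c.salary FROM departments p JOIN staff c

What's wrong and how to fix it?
Bug: Missing join condition: each staff row is matched to all departments rows instead of just its own

Fix: Add ON c.dept_id = p.id to the JOIN

Corrected query:
SELECT c.id, p.name, c.salary FROM departments p JOIN staff c ON c.dept_id = p.id

Result:
id | name  | salary
---+-------+-------
1  | Legal | 99847 
2  | Sales | 94548 
3  | Sales | 138835
4  | Sales | 99146 
5  | Legal | 55878 
6  | Legal | 121969
7  | Sales | 62179 
8  | Legal | 130399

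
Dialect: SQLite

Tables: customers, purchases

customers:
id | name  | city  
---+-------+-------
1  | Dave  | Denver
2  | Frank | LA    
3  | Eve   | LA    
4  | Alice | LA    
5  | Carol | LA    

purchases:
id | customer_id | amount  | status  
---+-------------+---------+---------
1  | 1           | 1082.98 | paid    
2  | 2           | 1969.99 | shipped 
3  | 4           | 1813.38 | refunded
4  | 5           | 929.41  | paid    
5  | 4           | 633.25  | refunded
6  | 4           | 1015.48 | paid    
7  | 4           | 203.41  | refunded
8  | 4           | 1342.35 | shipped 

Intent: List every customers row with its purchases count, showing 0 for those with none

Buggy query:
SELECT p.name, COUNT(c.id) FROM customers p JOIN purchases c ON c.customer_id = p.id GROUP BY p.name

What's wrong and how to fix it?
Bug: INNER JOIN drops customers rows that have no matching purchases rows

Fix: Switch to LEFT JOIN to retain unmatched parent rows

Corrected query:
SELECT p.name, COUNT(c.id) FROM customers p LEFT JOIN purchases c ON c.customer_id = p.id GROUP BY p.name

Result:
name  | COUNT(c.id)
------+------------
Alice | 5          
Carol | 1          
Dave  | 1          
Eve   | 0          
Frank | 1          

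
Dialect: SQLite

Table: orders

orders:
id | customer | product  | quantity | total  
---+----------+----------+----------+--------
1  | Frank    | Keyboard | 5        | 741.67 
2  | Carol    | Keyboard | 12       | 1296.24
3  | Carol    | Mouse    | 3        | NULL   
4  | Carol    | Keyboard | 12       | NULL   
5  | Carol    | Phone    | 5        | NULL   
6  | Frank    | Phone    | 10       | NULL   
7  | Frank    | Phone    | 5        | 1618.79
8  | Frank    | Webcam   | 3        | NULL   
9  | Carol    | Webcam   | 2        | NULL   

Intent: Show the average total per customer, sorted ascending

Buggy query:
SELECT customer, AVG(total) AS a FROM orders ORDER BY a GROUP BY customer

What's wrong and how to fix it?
Bug: ORDER BY appears before GROUP BY; SQL clause order requires GROUP BY first

Fix: Move ORDER BY to the end, after GROUP BY

Corrected query:
SELECT customer, AVG(total) AS a FROM orders GROUP BY customer ORDER BY a

Result:
customer | a      
---------+--------
Frank    | 1180.23
Carol    | 1296.24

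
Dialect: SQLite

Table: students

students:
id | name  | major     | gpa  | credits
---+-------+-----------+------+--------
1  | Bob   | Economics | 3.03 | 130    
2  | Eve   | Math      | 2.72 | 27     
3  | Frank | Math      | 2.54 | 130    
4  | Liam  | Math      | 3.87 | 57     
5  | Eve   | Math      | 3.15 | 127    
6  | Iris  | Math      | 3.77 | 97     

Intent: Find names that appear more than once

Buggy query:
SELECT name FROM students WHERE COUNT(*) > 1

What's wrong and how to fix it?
Bug: WHERE can't reference COUNT(*); aggregates are computed after WHERE

Fix: GROUP BY name, then filter groups with HAVING COUNT(*) > 1

Corrected query:
SELECT name FROM students GROUP BY name HAVING COUNT(*) > 1

Result:
name
----
Eve 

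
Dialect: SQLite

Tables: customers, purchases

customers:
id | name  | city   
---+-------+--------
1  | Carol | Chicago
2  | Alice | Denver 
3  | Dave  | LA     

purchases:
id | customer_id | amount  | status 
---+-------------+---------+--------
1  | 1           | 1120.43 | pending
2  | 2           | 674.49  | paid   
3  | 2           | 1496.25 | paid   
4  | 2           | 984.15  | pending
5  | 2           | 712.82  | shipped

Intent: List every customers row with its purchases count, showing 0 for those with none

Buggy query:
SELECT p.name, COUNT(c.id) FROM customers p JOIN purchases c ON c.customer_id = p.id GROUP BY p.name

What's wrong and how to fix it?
Bug: An inner join excludes parents with zero children

Fix: Switch to LEFT JOIN to retain unmatched parent rows

Corrected query:
SELECT p.name, COUNT(c.id) FROM customers p LEFT JOIN purchases c ON c.customer_id = p.id GROUP BY p.name

Result:
name  | COUNT(c.id)
------+------------
Alice | 4          
Carol | 1          
Dave  | 0          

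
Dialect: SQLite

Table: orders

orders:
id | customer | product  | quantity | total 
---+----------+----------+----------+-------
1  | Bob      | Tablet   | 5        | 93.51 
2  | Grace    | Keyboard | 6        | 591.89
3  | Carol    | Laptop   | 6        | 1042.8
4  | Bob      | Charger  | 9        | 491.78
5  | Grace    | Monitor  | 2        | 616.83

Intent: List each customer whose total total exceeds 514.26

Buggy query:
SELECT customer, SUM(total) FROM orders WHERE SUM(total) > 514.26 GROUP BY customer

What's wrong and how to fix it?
Bug: SUM(total) is an aggregate, but WHERE filters rows before aggregation

Fix: Use HAVING (which filters groups after aggregation) instead of WHERE

Corrected query:
SELECT customer, SUM(total) FROM orders GROUP BY customer HAVING SUM(total) > 514.26

Result:
customer | SUM(total)
---------+-----------
Bob      | 585.29    
Carol    | 1042.8    
Grace    | 1208.72   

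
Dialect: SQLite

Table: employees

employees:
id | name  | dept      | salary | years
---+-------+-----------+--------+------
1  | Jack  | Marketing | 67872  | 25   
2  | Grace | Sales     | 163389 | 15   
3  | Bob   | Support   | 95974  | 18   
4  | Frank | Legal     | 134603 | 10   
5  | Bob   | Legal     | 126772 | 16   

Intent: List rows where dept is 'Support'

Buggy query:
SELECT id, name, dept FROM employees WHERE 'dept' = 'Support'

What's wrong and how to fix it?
Bug: 'dept' in single quotes is a string literal, not the column; the comparison is literal-vs-literal and never true

Fix: Reference the column as dept without single quotes

Corrected query:
SELECT id, name, dept FROM employees WHERE dept = 'Support'

Result:
id | name | dept   
---+------+--------
3  | Bob  | Support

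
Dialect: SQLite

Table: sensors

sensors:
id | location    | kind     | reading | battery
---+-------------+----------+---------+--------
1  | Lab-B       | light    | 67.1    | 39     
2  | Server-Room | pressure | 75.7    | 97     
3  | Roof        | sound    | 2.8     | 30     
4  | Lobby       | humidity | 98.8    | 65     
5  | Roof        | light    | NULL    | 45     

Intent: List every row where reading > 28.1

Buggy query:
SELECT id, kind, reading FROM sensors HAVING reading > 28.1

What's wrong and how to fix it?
Bug: HAVING filters the output of aggregation, but this query has no GROUP BY and no aggregate functions, so SQLite rejects it (HAVING clause on a non-aggregate query); the condition here is per row

Fix: Replace HAVING with WHERE since the condition applies to individual rows

Corrected query:
SELECT id, kind, reading FROM sensors WHERE reading > 28.1

Result:
id | kind     | reading
---+----------+--------
1  | light    | 67.1   
2  | pressure | 75.7   
4  | humidity | 98.8   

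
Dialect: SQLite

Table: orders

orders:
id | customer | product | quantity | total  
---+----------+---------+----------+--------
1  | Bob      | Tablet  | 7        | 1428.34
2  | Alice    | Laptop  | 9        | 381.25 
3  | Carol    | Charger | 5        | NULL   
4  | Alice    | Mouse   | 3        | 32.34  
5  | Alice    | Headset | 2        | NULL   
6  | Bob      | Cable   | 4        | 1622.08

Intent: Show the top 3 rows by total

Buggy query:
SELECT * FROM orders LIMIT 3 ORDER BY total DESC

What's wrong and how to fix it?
Bug: ORDER BY cannot follow LIMIT; LIMIT is the final clause

Fix: Sort with ORDER BY, then apply LIMIT

Corrected query:
SELECT * FROM orders ORDER BY total DESC LIMIT 3

Result:
id | customer | product | quantity | total  
---+----------+---------+----------+--------
6  | Bob      | Cable   | 4        | 1622.08
1  | Bob      | Tablet  | 7        | 1428.34
2  | Alice    | Laptop  | 9        | 381.25 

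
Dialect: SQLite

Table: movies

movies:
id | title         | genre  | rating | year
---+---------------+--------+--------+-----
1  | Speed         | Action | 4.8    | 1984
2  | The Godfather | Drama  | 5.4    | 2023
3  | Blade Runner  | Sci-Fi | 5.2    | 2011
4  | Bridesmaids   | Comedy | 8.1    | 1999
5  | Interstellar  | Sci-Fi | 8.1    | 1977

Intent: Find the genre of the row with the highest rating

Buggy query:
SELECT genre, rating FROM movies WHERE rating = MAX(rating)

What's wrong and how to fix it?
Bug: WHERE is evaluated per row; an aggregate over the whole table isn't defined there

Fix: Use a subquery: WHERE rating = (SELECT MAX(rating) FROM movies)

Corrected query:
SELECT genre, rating FROM movies WHERE rating = (SELECT MAX(rating) FROM movies)

Result:
genre  | rating
-------+-------
Comedy | 8.1   
Sci-Fi | 8.1   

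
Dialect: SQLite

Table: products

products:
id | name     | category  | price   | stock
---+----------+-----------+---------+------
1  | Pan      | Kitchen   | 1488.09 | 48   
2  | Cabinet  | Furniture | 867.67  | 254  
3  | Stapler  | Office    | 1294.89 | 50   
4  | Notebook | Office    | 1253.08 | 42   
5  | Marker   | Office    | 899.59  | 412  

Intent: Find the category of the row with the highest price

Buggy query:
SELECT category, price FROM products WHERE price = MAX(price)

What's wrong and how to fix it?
Bug: WHERE is evaluated per row; an aggregate over the whole table isn't defined there

Fix: Use a subquery: WHERE price = (SELECT MAX(price) FROM products)

Corrected query:
SELECT category, price FROM products WHERE price = (SELECT MAX(price) FROM products)

Result:
category | price  
---------+--------
Kitchen  | 1488.09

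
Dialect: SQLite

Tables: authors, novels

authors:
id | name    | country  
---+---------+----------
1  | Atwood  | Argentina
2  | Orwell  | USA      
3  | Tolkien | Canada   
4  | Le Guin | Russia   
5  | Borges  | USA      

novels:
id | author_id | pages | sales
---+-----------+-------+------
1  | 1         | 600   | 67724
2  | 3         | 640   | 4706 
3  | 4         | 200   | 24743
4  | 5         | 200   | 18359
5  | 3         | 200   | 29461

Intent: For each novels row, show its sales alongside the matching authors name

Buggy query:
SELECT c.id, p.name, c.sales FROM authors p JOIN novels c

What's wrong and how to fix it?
Bug: Missing join condition: each novels row is matched to all authors rows instead of just its own

Fix: Specify the join condition linking the foreign key to the parent id

Corrected query:
SELECT c.id, p.name, c.sales FROM authors p JOIN novels c ON c.author_id = p.id

Result:
id | name    | sales
---+---------+------
1  | Atwood  | 67724
2  | Tolkien | 4706 
3  | Le Guin | 24743
4  | Borges  | 18359
5  | Tolkien | 29461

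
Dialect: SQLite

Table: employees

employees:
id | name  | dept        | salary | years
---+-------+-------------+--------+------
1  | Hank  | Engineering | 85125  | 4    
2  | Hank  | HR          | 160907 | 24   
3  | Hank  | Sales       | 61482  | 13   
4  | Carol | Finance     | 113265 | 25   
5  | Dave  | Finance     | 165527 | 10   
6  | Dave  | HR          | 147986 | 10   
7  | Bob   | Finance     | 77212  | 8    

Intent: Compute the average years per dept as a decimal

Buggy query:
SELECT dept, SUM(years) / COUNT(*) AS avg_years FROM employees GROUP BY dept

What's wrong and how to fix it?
Bug: Both operands are integers, so '/' performs integer division and truncates

Fix: Cast one side to REAL so the division keeps the fractional part

Corrected query:
SELECT dept, SUM(years) * 1.0 / COUNT(*) AS avg_years FROM employees GROUP BY dept

Result:
dept        | avg_years
------------+----------
Engineering | 4        
Finance     | 14.333333
HR          | 17       
Sales       | 13       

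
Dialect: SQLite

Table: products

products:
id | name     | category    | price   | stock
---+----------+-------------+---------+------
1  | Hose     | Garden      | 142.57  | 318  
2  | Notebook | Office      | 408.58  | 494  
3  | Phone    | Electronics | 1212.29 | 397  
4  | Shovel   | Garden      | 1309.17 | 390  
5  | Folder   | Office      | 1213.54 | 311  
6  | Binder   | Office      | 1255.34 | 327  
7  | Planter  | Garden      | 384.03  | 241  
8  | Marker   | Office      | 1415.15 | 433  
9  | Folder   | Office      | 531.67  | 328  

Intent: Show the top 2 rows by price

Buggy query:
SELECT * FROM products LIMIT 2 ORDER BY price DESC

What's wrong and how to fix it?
Bug: ORDER BY cannot follow LIMIT; LIMIT is the final clause

Fix: Swap the clauses: ORDER BY first, then LIMIT

Corrected query:
SELECT * FROM products ORDER BY price DESC LIMIT 2

Result:
id | name   | category | price   | stock
---+--------+----------+---------+------
8  | Marker | Office   | 1415.15 | 433  
4  | Shovel | Garden   | 1309.17 | 390  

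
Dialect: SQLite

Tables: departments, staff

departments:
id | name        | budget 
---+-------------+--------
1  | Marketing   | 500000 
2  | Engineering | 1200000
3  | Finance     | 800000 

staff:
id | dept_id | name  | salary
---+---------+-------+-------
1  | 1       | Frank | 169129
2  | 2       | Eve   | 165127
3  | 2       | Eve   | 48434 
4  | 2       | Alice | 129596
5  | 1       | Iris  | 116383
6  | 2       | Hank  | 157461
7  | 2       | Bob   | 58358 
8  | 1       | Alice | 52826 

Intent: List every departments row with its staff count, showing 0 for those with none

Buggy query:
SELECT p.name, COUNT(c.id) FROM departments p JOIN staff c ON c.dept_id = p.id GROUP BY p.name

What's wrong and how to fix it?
Bug: INNER JOIN drops departments rows that have no matching staff rows

Fix: Switch to LEFT JOIN to retain unmatched parent rows

Corrected query:
SELECT p.name, COUNT(c.id) FROM departments p LEFT JOIN staff c ON c.dept_id = p.id GROUP BY p.name

Result:
name        | COUNT(c.id)
------------+------------
Engineering | 5          
Finance     | 0          
Marketing   | 3          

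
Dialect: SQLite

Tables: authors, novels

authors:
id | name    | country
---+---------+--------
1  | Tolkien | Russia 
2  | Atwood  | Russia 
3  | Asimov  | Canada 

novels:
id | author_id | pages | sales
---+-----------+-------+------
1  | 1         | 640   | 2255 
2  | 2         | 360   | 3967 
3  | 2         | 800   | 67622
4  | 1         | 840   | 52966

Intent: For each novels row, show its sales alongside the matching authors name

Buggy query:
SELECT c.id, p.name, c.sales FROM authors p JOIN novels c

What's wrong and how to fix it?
Bug: Missing join condition: each novels row is matched to all authors rows instead of just its own

Fix: Add ON c.author_id = p.id to the JOIN

Corrected query:
SELECT c.id, p.name, c.sales FROM authors p JOIN novels c ON c.author_id = p.id

Result:
id | name    | sales
---+---------+------
1  | Tolkien | 2255 
2  | Atwood  | 3967 
3  | Atwood  | 67622
4  | Tolkien | 52966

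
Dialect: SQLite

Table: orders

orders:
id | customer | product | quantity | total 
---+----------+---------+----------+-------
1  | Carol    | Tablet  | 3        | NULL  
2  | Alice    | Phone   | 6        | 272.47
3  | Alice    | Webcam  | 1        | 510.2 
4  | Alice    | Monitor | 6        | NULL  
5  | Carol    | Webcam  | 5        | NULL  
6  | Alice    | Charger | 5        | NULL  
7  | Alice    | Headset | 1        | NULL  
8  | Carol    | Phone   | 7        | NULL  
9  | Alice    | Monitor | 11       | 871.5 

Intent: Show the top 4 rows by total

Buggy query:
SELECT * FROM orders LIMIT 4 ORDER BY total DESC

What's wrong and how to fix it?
Bug: ORDER BY cannot follow LIMIT; LIMIT is the final clause

Fix: Swap the clauses: ORDER BY first, then LIMIT

Corrected query:
SELECT * FROM orders ORDER BY total DESC LIMIT 4

Result:
id | customer | product | quantity | total 
---+----------+---------+----------+-------
9  | Alice    | Monitor | 11       | 871.5 
3  | Alice    | Webcam  | 1        | 510.2 
2  | Alice    | Phone   | 6        | 272.47
1  | Carol    | Tablet  | 3        | NULL  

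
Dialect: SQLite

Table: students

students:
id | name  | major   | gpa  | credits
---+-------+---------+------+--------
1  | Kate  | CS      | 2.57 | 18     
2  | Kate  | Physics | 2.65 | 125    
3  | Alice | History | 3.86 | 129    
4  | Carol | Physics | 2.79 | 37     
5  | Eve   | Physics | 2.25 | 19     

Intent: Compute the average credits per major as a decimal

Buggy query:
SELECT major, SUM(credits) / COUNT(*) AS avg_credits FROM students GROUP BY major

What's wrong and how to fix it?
Bug: SUM(credits) and COUNT(*) are both integers; the division truncates the fractional part

Fix: Multiply by 1.0 (or CAST to REAL) to force floating-point division

Corrected query:
SELECT major, SUM(credits) * 1.0 / COUNT(*) AS avg_credits FROM students GROUP BY major

Result:
major   | avg_credits
--------+------------
CS      | 18         
History | 129        
Physics | 60.333333  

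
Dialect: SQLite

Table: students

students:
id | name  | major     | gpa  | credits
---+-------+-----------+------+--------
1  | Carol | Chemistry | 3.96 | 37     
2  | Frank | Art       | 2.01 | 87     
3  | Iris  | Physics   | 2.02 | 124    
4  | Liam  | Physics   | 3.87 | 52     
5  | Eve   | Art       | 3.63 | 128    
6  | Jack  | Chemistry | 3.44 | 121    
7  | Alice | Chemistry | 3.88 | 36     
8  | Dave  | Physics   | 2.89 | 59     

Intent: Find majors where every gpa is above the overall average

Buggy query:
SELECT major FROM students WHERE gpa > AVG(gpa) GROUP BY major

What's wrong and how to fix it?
Bug: AVG() is an aggregate; it can't sit directly in WHERE

Fix: Use a subquery for AVG and a HAVING MIN(...) filter so the condition holds for every row in the group

Corrected query:
SELECT major FROM students GROUP BY major HAVING MIN(gpa) > (SELECT AVG(gpa) FROM students)

Result:
major    
---------
Chemistry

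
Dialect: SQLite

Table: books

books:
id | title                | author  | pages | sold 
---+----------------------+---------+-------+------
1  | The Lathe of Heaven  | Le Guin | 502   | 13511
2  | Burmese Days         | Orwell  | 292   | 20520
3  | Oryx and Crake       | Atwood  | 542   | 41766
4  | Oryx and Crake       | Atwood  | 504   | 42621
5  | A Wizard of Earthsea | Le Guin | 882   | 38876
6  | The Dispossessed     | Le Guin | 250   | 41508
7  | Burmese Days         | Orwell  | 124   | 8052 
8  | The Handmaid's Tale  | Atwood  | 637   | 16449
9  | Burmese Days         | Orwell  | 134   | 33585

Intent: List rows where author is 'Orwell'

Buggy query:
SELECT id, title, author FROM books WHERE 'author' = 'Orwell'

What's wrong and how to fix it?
Bug: 'author' in single quotes is a string literal, not the column; the comparison is literal-vs-literal and never true

Fix: Remove the quotes around the column name (or use double quotes for an identifier)

Corrected query:
SELECT id, title, author FROM books WHERE author = 'Orwell'

Result:
id | title        | author
---+--------------+-------
2  | Burmese Days | Orwell
7  | Burmese Days | Orwell
9  | Burmese Days | Orwell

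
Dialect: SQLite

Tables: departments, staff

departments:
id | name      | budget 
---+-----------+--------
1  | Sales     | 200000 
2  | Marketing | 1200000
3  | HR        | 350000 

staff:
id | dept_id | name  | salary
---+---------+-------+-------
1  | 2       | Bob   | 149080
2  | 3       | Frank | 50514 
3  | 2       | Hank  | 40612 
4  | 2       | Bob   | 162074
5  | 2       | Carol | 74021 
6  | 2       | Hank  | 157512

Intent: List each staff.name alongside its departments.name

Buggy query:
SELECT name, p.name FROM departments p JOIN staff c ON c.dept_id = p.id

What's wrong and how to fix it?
Bug: 'name' exists in both joined tables, so the database can't tell which one is meant

Fix: Prefix ambiguous columns with the table alias

Corrected query:
SELECT c.name, p.name FROM departments p JOIN staff c ON c.dept_id = p.id

Result:
name  | name     
------+----------
Bob   | Marketing
Frank | HR       
Hank  | Marketing
Bob   | Marketing
Carol | Marketing
Hank  | Marketing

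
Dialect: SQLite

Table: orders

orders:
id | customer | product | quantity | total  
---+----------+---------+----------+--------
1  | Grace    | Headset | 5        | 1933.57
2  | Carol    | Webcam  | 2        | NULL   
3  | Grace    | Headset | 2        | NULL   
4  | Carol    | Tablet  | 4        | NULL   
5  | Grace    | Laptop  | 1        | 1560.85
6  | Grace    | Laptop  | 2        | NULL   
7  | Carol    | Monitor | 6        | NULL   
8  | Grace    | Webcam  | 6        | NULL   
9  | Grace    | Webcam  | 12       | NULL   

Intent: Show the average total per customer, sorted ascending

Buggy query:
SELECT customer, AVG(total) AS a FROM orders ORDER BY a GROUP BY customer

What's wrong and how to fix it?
Bug: ORDER BY appears before GROUP BY; SQL clause order requires GROUP BY first

Fix: Move ORDER BY to the end, after GROUP BY

Corrected query:
SELECT customer, AVG(total) AS a FROM orders GROUP BY customer ORDER BY a

Result:
customer | a      
---------+--------
Carol    | NULL   
Grace    | 1747.21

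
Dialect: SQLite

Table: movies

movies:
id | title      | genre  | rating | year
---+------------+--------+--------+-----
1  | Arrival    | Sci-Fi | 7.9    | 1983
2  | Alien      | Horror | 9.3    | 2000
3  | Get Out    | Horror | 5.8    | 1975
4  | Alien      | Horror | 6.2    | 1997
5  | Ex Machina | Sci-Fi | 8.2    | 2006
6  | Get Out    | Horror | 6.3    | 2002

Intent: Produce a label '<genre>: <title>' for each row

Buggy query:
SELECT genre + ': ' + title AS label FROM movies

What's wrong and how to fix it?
Bug: '+' is numeric addition; on text columns SQLite converts them to 0 instead of concatenating

Fix: Replace + with || to concatenate text

Corrected query:
SELECT genre || ': ' || title AS label FROM movies

Result:
label             
------------------
Sci-Fi: Arrival   
Horror: Alien     
Horror: Get Out   
Horror: Alien     
Sci-Fi: Ex Machina
Horror: Get Out   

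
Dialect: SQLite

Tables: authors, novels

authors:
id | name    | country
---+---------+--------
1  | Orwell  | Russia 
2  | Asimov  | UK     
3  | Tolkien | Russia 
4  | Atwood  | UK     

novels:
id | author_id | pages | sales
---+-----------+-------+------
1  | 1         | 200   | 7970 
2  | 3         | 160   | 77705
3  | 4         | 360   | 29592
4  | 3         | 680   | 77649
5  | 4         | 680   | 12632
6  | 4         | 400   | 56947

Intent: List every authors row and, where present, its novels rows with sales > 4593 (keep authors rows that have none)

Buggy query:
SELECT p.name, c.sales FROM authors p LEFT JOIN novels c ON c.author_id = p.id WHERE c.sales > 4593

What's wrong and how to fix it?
Bug: Filtering c.sales in WHERE discards the NULL rows produced by LEFT JOIN, turning it into an inner join

Fix: Move the right-table condition into the ON clause so unmatched parents are kept

Corrected query:
SELECT p.name, c.sales FROM authors p LEFT JOIN novels c ON c.author_id = p.id AND c.sales > 4593

Result:
name    | sales
--------+------
Orwell  | 7970 
Asimov  | NULL 
Tolkien | 77649
Tolkien | 77705
Atwood  | 12632
Atwood  | 29592
Atwood  | 56947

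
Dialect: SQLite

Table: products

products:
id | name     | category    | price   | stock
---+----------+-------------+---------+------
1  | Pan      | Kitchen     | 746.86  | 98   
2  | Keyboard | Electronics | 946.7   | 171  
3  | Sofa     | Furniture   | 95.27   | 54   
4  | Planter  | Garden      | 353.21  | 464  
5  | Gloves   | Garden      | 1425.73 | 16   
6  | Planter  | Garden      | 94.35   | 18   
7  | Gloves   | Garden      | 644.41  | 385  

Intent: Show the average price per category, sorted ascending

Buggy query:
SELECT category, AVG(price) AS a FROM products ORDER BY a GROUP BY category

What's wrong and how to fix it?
Bug: ORDER BY appears before GROUP BY; SQL clause order requires GROUP BY first

Fix: Move ORDER BY to the end, after GROUP BY

Corrected query:
SELECT category, AVG(price) AS a FROM products GROUP BY category ORDER BY a

Result:
category    | a      
------------+--------
Furniture   | 95.27  
Garden      | 629.425
Kitchen     | 746.86 
Electronics | 946.7  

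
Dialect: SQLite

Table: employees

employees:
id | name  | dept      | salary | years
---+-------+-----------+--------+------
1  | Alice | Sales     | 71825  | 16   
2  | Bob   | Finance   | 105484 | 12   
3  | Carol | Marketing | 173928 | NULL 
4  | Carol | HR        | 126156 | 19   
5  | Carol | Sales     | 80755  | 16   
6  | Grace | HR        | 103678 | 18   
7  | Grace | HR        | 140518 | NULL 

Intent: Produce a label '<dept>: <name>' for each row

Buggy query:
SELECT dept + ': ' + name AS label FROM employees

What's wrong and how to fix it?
Bug: SQLite uses || for string concatenation; + coerces text to numbers (yielding 0)

Fix: Replace + with || to concatenate text

Corrected query:
SELECT dept || ': ' || name AS label FROM employees

Result:
label           
----------------
Sales: Alice    
Finance: Bob    
Marketing: Carol
HR: Carol       
Sales: Carol    
HR: Grace       
HR: Grace       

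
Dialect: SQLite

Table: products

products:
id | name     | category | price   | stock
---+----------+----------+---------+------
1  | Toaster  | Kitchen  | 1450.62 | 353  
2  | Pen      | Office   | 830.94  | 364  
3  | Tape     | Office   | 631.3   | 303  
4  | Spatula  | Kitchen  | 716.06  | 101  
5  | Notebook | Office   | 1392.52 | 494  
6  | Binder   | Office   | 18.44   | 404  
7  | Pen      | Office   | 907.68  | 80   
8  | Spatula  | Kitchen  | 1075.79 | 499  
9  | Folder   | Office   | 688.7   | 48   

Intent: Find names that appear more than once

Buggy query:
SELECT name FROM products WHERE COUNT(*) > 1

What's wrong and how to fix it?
Bug: COUNT(*) is an aggregate and cannot be used in WHERE

Fix: Group first, then use HAVING for the count condition

Corrected query:
SELECT name FROM products GROUP BY name HAVING COUNT(*) > 1

Result:
name   
-------
Pen    
Spatula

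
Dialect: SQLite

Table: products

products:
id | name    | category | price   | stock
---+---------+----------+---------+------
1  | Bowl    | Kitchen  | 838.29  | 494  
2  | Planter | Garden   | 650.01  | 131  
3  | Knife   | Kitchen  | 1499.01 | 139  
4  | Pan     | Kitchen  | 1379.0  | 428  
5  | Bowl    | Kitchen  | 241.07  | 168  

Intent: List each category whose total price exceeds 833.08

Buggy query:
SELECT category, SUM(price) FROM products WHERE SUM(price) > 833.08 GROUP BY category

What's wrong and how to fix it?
Bug: SUM(price) is an aggregate, but WHERE filters rows before aggregation

Fix: Move the aggregate condition to a HAVING clause

Corrected query:
SELECT category, SUM(price) FROM products GROUP BY category HAVING SUM(price) > 833.08

Result:
category | SUM(price)
---------+-----------
Kitchen  | 3957.37   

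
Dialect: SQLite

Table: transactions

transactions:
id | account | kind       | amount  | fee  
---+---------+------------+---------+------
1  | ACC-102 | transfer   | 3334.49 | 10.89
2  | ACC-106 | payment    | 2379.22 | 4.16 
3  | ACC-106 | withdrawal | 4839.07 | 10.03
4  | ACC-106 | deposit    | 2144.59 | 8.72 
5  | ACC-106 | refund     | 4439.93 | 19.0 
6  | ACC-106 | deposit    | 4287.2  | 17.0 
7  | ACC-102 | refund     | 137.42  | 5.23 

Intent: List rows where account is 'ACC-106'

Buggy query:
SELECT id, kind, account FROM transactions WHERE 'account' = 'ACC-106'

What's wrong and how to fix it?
Bug: 'account' in single quotes is a string literal, not the column; the comparison is literal-vs-literal and never true

Fix: Remove the quotes around the column name (or use double quotes for an identifier)

Corrected query:
SELECT id, kind, account FROM transactions WHERE account = 'ACC-106'

Result:
id | kind       | account
---+------------+--------
2  | payment    | ACC-106
3  | withdrawal | ACC-106
4  | deposit    | ACC-106
5  | refund     | ACC-106
6  | deposit    | ACC-106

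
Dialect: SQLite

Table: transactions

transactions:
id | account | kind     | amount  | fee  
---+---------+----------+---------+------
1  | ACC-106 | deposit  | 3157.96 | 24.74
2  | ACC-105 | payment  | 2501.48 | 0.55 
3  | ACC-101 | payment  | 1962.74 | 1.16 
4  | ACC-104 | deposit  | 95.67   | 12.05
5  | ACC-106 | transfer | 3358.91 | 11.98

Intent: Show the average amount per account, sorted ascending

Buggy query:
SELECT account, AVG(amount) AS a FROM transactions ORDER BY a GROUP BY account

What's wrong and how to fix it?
Bug: ORDER BY appears before GROUP BY; SQL clause order requires GROUP BY first

Fix: Reorder: SELECT … FROM … GROUP BY … ORDER BY …

Corrected query:
SELECT account, AVG(amount) AS a FROM transactions GROUP BY account ORDER BY a

Result:
account | a       
--------+---------
ACC-104 | 95.67   
ACC-101 | 1962.74 
ACC-105 | 2501.48 
ACC-106 | 3258.435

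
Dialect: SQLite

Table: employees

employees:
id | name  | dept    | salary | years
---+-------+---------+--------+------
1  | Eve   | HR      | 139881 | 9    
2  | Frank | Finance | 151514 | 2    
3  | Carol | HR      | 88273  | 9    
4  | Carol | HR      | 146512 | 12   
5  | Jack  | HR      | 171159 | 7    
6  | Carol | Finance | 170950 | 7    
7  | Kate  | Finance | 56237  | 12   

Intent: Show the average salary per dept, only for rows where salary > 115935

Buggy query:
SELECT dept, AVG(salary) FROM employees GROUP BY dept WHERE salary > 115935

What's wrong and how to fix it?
Bug: Row-level WHERE must come before GROUP BY in the clause order

Fix: Move the WHERE clause before GROUP BY

Corrected query:
SELECT dept, AVG(salary) FROM employees WHERE salary > 115935 GROUP BY dept

Result:
dept    | AVG(salary)  
--------+--------------
Finance | 161232       
HR      | 152517.333333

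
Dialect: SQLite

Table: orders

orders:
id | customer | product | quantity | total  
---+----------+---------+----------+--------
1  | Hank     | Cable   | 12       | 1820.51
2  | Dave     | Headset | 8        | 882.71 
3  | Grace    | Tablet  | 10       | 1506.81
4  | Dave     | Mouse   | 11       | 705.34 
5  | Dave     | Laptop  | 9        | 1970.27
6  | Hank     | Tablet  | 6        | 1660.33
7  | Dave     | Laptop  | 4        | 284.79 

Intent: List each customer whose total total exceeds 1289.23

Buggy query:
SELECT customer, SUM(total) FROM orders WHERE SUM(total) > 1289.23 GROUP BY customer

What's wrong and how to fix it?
Bug: WHERE runs before GROUP BY, so aggregates aren't available there

Fix: Use HAVING (which filters groups after aggregation) instead of WHERE

Corrected query:
SELECT customer, SUM(total) FROM orders GROUP BY customer HAVING SUM(total) > 1289.23

Result:
customer | SUM(total)
---------+-----------
Dave     | 3843.11   
Grace    | 1506.81   
Hank     | 3480.84   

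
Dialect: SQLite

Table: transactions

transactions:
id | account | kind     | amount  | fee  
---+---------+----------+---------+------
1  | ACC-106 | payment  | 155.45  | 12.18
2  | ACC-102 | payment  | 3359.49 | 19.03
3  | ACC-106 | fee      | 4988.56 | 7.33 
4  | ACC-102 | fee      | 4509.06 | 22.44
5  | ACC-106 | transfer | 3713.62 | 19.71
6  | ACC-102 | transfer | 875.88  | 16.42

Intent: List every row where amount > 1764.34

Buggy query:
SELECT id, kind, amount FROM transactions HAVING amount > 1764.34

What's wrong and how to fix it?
Bug: HAVING filters the output of aggregation, but this query has no GROUP BY and no aggregate functions, so SQLite rejects it (HAVING clause on a non-aggregate query); the condition here is per row

Fix: Replace HAVING with WHERE since the condition applies to individual rows

Corrected query:
SELECT id, kind, amount FROM transactions WHERE amount > 1764.34

Result:
id | kind     | amount 
---+----------+--------
2  | payment  | 3359.49
3  | fee      | 4988.56
4  | fee      | 4509.06
5  | transfer | 3713.62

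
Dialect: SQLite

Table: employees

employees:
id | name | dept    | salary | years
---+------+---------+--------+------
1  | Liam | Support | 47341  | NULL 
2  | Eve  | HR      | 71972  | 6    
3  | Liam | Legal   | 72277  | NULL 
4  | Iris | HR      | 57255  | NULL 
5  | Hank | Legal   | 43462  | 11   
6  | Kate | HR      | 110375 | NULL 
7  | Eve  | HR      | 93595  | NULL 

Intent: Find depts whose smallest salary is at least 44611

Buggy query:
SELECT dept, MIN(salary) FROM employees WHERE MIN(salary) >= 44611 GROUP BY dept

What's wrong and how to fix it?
Bug: Aggregates like MIN are computed per group after WHERE runs

Fix: Use HAVING for the per-group MIN condition

Corrected query:
SELECT dept, MIN(salary) FROM employees GROUP BY dept HAVING MIN(salary) >= 44611

Result:
dept    | MIN(salary)
--------+------------
HR      | 57255      
Support | 47341      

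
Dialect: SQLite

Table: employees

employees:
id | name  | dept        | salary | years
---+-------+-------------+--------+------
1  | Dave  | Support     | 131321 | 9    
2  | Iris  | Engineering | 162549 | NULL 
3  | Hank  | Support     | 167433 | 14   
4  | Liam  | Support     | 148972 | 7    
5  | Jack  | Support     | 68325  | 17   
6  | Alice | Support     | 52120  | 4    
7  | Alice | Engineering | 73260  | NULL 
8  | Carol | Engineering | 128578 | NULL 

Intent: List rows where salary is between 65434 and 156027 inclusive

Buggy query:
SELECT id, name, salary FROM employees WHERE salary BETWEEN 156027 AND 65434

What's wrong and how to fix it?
Bug: BETWEEN expects the lower bound first; with 156027 AND 65434 the range is empty

Fix: Swap the bounds so the smaller value comes first

Corrected query:
SELECT id, name, salary FROM employees WHERE salary BETWEEN 65434 AND 156027

Result:
id | name  | salary
---+-------+-------
1  | Dave  | 131321
4  | Liam  | 148972
5  | Jack  | 68325 
7  | Alice | 73260 
8  | Carol | 128578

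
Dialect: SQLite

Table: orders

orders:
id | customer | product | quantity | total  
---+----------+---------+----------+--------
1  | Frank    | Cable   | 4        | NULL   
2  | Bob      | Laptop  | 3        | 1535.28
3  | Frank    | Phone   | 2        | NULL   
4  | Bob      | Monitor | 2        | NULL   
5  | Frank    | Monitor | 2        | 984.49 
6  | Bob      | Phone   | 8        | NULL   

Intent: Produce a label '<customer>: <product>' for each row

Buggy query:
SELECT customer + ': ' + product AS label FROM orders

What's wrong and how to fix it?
Bug: SQLite uses || for string concatenation; + coerces text to numbers (yielding 0)

Fix: Replace + with || to concatenate text

Corrected query:
SELECT customer || ': ' || product AS label FROM orders

Result:
label         
--------------
Frank: Cable  
Bob: Laptop   
Frank: Phone  
Bob: Monitor  
Frank: Monitor
Bob: Phone    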